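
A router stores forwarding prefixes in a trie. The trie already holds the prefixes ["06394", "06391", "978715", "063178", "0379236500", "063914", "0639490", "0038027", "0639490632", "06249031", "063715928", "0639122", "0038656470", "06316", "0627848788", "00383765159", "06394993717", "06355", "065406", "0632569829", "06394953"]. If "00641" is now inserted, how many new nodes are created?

3

Walking "00641" from the root, the first 2 characters ("00") follow existing edges; "6" is the first miss.
Each of the 3 remaining characters creates one node.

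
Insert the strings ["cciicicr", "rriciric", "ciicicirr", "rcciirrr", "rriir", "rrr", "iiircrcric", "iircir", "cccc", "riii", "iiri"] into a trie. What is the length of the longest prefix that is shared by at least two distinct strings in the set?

3

Equivalently: take the maximum, over all pairs, of their longest common prefix length.
"iircir" and "iiri" agree on "iir" (3 characters) before diverging; nothing deeper is shared.
Longest shared-prefix length: 3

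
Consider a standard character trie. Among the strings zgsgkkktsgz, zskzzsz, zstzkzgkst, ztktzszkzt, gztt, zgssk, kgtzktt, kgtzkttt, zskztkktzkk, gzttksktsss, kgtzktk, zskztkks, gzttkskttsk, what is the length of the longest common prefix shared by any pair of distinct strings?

8

Equivalently: take the maximum, over all pairs, of their longest common prefix length.
"gzttksktsss" and "gzttkskttsk" agree on "gzttkskt" (8 characters) before diverging; nothing deeper is shared.
Longest shared-prefix length: 8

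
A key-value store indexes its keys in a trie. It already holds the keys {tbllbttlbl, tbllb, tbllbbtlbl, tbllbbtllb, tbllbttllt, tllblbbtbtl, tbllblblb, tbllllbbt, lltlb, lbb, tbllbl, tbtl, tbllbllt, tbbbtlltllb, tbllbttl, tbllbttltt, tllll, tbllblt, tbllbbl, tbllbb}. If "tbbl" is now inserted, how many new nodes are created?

"tbb" is already a path in the trie; the remaining "l" must be added.
New nodes needed: |"tbbl"| − 3 = 4 − 3 = 1.

1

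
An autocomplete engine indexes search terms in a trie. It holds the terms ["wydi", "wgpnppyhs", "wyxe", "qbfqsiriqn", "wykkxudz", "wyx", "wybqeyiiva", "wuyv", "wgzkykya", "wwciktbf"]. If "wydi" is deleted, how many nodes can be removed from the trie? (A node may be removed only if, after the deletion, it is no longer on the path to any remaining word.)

2

After clearing the end-marker at "wydi", prune upward until reaching a node still needed by another word.
The suffix "di" (2 nodes) is used only by "wydi"; the node for "wy" still has the child "x", so pruning stops there.
Nodes removed: 2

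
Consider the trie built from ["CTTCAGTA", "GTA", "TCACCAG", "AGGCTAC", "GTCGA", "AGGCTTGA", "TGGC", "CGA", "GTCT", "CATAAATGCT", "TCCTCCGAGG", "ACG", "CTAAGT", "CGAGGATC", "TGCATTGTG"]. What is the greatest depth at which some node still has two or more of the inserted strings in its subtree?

Look for the deepest trie node that still has at least two words in its subtree.
e.g. "AGGCTAC" and "AGGCTTGA" share the prefix "AGGCT" of length 5; no pair shares a longer one.
Longest shared-prefix length: 5

5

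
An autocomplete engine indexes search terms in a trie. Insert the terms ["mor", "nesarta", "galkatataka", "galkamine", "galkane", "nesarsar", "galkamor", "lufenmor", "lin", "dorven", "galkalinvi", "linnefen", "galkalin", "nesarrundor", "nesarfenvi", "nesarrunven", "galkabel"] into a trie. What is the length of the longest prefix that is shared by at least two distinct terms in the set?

Look for the deepest trie node that still has at least two words in its subtree.
e.g. "galkalin" and "galkalinvi" share the prefix "galkalin" of length 8; no pair shares a longer one.
Longest shared-prefix length: 8

8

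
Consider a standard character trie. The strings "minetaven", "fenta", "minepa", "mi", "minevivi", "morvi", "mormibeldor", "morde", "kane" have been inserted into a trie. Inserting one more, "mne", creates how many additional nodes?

The longest prefix of "mne" already in the trie is "m" (length 1).
New nodes needed: |"mne"| − 1 = 3 − 1 = 2.

2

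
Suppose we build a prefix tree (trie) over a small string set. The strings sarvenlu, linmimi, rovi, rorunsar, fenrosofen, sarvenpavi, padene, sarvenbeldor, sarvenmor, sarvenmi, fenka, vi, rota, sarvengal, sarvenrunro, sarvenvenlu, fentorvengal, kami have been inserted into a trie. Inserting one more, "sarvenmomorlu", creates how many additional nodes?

"sarvenmo" is already a path in the trie; the remaining "morlu" must be added.
New nodes needed: |"sarvenmomorlu"| − 8 = 13 − 8 = 5.

5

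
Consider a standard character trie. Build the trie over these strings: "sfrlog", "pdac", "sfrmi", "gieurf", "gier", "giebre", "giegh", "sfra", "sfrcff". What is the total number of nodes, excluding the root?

28

Trie structure (* marks end of a word):
(root)
├─ g
│  └─ i
│     └─ e
│        ├─ b
│        │  └─ r
│        │     └─ e *
│        ├─ g
│        │  └─ h *
│        ├─ r *
│        └─ u
│           └─ r
│              └─ f *
├─ p
│  └─ d
│     └─ a
│        └─ c *
└─ s
   └─ f
      └─ r
         ├─ a *
         ├─ c
         │  └─ f
         │     └─ f *
         ├─ l
         │  └─ o
         │     └─ g *
         └─ m
            └─ i *
Counting every labelled node above: 28.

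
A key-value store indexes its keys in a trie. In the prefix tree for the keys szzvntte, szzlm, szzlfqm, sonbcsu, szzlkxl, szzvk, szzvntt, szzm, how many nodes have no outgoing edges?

7

Leaves are exactly the stored words that no other stored word extends.
Those words: "sonbcsu", "szzlfqm", "szzlkxl", "szzlm", "szzm", "szzvk", "szzvntte"
Leaf count: 7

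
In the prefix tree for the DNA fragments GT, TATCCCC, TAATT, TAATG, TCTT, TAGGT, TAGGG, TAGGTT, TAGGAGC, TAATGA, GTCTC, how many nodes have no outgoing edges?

A leaf is a node with no children — equivalently, the end of a word that is not a proper prefix of any other stored word.
Those words: "GTCTC", "TAATGA", "TAATT", "TAGGAGC", "TAGGG", "TAGGTT", "TATCCCC", "TCTT"
Leaf count: 8

8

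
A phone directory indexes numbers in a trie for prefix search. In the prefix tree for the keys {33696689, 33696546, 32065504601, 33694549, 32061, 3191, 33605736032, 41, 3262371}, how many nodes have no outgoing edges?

9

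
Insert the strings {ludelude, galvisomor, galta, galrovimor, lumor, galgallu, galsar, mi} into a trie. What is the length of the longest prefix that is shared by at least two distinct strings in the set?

The deepest shared node is where two words last agree before diverging.
"galgallu" and "galrovimor" agree on "gal" (3 characters) before diverging; nothing deeper is shared.
Longest shared-prefix length: 3

3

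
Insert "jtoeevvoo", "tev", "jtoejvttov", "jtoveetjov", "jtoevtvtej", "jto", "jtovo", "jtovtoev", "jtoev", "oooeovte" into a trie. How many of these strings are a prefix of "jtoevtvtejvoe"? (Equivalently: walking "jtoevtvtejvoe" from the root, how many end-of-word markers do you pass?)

Check each prefix of "jtoevtvtejvoe" against the stored set — each match is an end-marker on the path.
Prefixes of the query that are stored words: "jto", "jtoev", "jtoevtvtej"
Count: 3

3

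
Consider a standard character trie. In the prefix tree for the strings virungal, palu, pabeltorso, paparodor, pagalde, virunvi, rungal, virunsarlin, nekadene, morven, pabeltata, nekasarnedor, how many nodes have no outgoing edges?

12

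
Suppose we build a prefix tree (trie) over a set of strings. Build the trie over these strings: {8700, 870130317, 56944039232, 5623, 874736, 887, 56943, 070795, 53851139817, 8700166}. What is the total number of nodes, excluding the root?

Count nodes per top-level branch (shared prefixes stored once):
  '0'-branch (070795): 6 nodes
  '5'-branch (53851139817, 5623, 56943, 56944039232): 24 nodes
  '8'-branch (8700, 8700166, 870130317, 874736, 887): 19 nodes
Sum: 49

49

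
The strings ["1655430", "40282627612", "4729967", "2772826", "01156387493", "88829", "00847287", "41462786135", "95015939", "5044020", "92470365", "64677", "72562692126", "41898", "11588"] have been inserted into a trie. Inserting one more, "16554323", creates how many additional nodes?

The longest prefix of "16554323" already in the trie is "165543" (length 6).
So 8 − 6 = 2 new nodes.

2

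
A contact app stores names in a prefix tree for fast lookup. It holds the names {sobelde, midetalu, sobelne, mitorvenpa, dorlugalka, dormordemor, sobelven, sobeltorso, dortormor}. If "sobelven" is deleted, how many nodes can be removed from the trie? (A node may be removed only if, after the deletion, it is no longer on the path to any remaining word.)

3

Walk "sobelven" from the leaf back toward the root, removing each node that no remaining word uses.
The suffix "ven" (3 nodes) is used only by "sobelven"; the node for "sobel" still has the child "d", so pruning stops there.
Nodes removed: 3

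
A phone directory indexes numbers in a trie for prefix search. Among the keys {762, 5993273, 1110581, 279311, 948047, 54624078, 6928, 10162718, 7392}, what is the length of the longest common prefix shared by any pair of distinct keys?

1

Look for the deepest trie node that still has at least two words in its subtree.
e.g. "10162718" and "1110581" share the prefix "1" of length 1; no pair shares a longer one.
Longest shared-prefix length: 1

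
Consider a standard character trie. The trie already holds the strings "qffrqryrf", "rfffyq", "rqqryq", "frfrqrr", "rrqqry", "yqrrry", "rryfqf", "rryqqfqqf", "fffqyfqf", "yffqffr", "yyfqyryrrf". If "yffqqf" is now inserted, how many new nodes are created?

2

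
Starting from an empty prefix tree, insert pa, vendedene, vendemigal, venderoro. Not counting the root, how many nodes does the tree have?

20

Trace insertions, counting only characters that open a new branch:
  "pa" → 2 new (p, a)
  "vendedene" → 9 new (v, e, n, d, e, d, e, n, e)
  "vendemigal" → prefix "vende" already present; 5 new (m, i, g, a, l)
  "venderoro" → prefix "vende" already present; 4 new (r, o, r, o)
Total nodes = 2 + 9 + 5 + 4 = 20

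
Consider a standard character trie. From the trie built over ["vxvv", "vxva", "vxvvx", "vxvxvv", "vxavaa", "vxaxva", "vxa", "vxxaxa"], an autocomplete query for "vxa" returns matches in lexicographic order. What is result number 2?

DFS of the "vxa" subtree visits, in order: "vxa", "vxavaa", "vxaxva"
Position 2: vxavaa

vxavaa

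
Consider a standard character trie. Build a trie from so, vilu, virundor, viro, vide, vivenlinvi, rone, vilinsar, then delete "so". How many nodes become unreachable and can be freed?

2

A node on "so"'s path can go only if nothing else ends at it or branches off below it.
No other word shares any prefix with "so", so all 2 of its nodes go.
Nodes removed: 2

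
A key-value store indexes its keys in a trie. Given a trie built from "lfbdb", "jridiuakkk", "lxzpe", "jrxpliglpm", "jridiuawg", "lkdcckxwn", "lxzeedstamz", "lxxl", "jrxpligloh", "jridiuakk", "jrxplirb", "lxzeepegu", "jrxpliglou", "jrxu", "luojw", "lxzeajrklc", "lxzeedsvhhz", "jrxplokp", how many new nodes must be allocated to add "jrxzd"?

2

Walking "jrxzd" from the root, the first 3 characters ("jrx") follow existing edges; "z" is the first miss.
New nodes needed: |"jrxzd"| − 3 = 5 − 3 = 2.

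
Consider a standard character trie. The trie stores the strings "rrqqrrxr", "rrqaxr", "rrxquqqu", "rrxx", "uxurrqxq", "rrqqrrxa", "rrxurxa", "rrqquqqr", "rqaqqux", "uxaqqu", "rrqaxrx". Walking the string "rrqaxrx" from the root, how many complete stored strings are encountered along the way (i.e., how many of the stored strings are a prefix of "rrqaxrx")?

2

Traverse "rrqaxrx" character by character; count nodes along the way that are marked as word ends.
Prefixes of the query that are stored words: "rrqaxr", "rrqaxrx"
Count: 2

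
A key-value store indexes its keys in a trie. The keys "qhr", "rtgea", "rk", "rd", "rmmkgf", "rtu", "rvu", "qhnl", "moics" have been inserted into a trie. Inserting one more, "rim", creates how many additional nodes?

2

The longest prefix of "rim" already in the trie is "r" (length 1).
So 3 − 1 = 2 new nodes.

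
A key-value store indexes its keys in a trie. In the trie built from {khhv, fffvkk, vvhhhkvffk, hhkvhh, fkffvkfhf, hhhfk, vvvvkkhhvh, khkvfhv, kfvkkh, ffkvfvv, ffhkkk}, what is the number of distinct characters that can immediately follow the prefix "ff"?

Follow the path "ff" to its node, then look at its outgoing edges.
Characters that immediately follow "ff" among the stored strings: {f, h, k}.
That node has 3 child edges.

3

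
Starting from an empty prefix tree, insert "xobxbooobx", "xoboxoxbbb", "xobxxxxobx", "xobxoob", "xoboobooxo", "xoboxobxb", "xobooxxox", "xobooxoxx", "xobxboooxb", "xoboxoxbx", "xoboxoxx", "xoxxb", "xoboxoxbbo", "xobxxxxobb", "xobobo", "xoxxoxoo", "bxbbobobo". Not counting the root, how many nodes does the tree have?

66

For each word, the new-node count is its length minus the longest prefix already in the trie:
  "xobxbooobx" → 10 new (x, o, b, x, b, o, o, o, b, x)
  "xoboxoxbbb" → prefix "xob" already present; 7 new (o, x, o, x, b, b, b)
  "xobxxxxobx" → prefix "xobx" already present; 6 new (x, x, x, o, b, x)
  "xobxoob" → prefix "xobx" already present; 3 new (o, o, b)
  "xoboobooxo" → prefix "xobo" already present; 6 new (o, b, o, o, x, o)
  "xoboxobxb" → prefix "xoboxo" already present; 3 new (b, x, b)
  "xobooxxox" → prefix "xoboo" already present; 4 new (x, x, o, x)
  "xobooxoxx" → prefix "xoboox" already present; 3 new (o, x, x)
  "xobxboooxb" → prefix "xobxbooo" already present; 2 new (x, b)
  "xoboxoxbx" → prefix "xoboxoxb" already present; 1 new (x)
  "xoboxoxx" → prefix "xoboxox" already present; 1 new (x)
  "xoxxb" → prefix "xo" already present; 3 new (x, x, b)
  "xoboxoxbbo" → prefix "xoboxoxbb" already present; 1 new (o)
  "xobxxxxobb" → prefix "xobxxxxob" already present; 1 new (b)
  "xobobo" → prefix "xobo" already present; 2 new (b, o)
  "xoxxoxoo" → prefix "xoxx" already present; 4 new (o, x, o, o)
  "bxbbobobo" → 9 new (b, x, b, b, o, b, o, b, o)
Total nodes = 10 + 7 + 6 + 3 + 6 + 3 + 4 + 3 + 2 + 1 + 1 + 3 + 1 + 1 + 2 + 4 + 9 = 66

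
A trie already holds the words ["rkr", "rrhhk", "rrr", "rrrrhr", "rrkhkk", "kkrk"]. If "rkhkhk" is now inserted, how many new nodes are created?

4

"rk" is already a path in the trie; the remaining "hkhk" must be added.
Each of the 4 remaining characters creates one node.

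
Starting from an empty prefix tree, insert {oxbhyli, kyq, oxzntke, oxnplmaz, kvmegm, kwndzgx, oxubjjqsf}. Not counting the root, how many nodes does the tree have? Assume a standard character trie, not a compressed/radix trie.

39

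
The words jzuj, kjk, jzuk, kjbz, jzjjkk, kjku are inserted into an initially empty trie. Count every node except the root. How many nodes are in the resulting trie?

Count nodes per top-level branch (shared prefixes stored once):
  'j'-branch (jzjjkk, jzuj, jzuk): 9 nodes
  'k'-branch (kjbz, kjk, kjku): 6 nodes
Sum: 15

15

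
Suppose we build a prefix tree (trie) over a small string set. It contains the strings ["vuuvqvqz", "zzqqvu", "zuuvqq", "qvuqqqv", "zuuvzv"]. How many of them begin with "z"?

3

Filter for entries beginning with "z":
Matches: "zuuvqq", "zuuvzv", "zzqqvu"
Count: 3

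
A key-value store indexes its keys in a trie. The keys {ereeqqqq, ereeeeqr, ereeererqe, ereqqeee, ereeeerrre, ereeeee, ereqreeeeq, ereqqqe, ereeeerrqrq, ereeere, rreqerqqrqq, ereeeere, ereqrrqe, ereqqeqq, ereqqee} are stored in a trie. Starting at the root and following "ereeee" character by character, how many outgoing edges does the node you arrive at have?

Walk "ereeee" from the root, arriving at one node.
Distinct next characters after "ereeee": e, q, r.
That node has 3 child edges.

3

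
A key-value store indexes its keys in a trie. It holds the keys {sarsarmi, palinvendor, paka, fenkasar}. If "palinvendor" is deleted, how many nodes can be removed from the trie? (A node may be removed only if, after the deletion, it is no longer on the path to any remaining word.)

A node on "palinvendor"'s path can go only if nothing else ends at it or branches off below it.
The suffix "linvendor" (9 nodes) is used only by "palinvendor"; the node for "pa" still has the child "k", so pruning stops there.
Nodes removed: 9

9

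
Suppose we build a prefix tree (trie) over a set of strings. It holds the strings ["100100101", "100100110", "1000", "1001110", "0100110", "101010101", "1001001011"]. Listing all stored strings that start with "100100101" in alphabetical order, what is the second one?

Words with prefix "100100101", in lexicographic order: "100100101", "1001001011"
Position 2: 1001001011

1001001011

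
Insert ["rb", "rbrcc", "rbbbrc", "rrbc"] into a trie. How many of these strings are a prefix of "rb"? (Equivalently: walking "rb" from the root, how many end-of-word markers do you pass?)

1

Check each prefix of "rb" against the stored set — each match is an end-marker on the path.
Prefixes of the query that are stored words: "rb"
Count: 1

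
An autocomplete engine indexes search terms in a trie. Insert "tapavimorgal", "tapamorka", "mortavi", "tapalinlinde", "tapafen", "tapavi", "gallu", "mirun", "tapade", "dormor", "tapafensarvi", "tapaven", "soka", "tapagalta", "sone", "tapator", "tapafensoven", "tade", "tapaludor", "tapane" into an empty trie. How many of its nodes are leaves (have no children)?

Leaves are exactly the stored words that no other stored word extends.
Those words: "dormor", "gallu", "mirun", "mortavi", "soka", "sone", "tade", "tapade", "tapafensarvi", "tapafensoven", "tapagalta", "tapalinlinde", "tapaludor", "tapamorka", "tapane", "tapator", "tapaven", "tapavimorgal"
Leaf count: 18

18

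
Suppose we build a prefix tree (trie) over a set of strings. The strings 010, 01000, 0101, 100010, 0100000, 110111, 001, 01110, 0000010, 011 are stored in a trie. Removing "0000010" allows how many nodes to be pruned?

5

Walk "0000010" from the leaf back toward the root, removing each node that no remaining word uses.
The suffix "00010" (5 nodes) is used only by "0000010"; the node for "00" still has the child "1", so pruning stops there.
Nodes removed: 5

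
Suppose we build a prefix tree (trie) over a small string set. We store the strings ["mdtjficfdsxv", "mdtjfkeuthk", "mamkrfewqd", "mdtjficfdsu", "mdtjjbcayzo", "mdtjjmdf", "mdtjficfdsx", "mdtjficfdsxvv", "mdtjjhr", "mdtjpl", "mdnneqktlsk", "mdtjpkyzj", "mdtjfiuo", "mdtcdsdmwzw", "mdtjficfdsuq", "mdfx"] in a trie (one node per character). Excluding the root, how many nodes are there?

69

Insert word by word; a character creates a node only if that edge doesn't already exist:
  "mdtjficfdsxv" → 12 new (m, d, t, j, f, i, c, f, d, s, x, v)
  "mdtjfkeuthk" → prefix "mdtjf" already present; 6 new (k, e, u, t, h, k)
  "mamkrfewqd" → prefix "m" already present; 9 new (a, m, k, r, f, e, w, q, d)
  "mdtjficfdsu" → prefix "mdtjficfds" already present; 1 new (u)
  "mdtjjbcayzo" → prefix "mdtj" already present; 7 new (j, b, c, a, y, z, o)
  "mdtjjmdf" → prefix "mdtjj" already present; 3 new (m, d, f)
  "mdtjficfdsx" → prefix "mdtjficfdsx" already present; 0 new (none)
  "mdtjficfdsxvv" → prefix "mdtjficfdsxv" already present; 1 new (v)
  "mdtjjhr" → prefix "mdtjj" already present; 2 new (h, r)
  "mdtjpl" → prefix "mdtj" already present; 2 new (p, l)
  "mdnneqktlsk" → prefix "md" already present; 9 new (n, n, e, q, k, t, l, s, k)
  "mdtjpkyzj" → prefix "mdtjp" already present; 4 new (k, y, z, j)
  "mdtjfiuo" → prefix "mdtjfi" already present; 2 new (u, o)
  "mdtcdsdmwzw" → prefix "mdt" already present; 8 new (c, d, s, d, m, w, z, w)
  "mdtjficfdsuq" → prefix "mdtjficfdsu" already present; 1 new (q)
  "mdfx" → prefix "md" already present; 2 new (f, x)
Total nodes = 12 + 6 + 9 + 1 + 7 + 3 + 0 + 1 + 2 + 2 + 9 + 4 + 2 + 8 + 1 + 2 = 69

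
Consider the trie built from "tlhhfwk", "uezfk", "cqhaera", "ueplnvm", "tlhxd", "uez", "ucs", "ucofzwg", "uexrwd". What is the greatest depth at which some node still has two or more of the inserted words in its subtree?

3

Look for the deepest trie node that still has at least two words in its subtree.
e.g. "tlhhfwk" and "tlhxd" share the prefix "tlh" of length 3; no pair shares a longer one.
Longest shared-prefix length: 3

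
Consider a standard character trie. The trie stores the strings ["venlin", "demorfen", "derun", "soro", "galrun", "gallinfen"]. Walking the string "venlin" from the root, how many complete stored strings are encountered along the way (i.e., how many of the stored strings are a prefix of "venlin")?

1

Traverse "venlin" character by character; count nodes along the way that are marked as word ends.
Prefixes of the query that are stored words: "venlin"
Count: 1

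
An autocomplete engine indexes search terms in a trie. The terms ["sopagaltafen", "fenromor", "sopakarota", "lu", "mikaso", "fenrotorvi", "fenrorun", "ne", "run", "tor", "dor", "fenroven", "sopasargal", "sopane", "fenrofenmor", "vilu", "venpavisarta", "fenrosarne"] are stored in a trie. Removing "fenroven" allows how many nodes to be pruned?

A node on "fenroven"'s path can go only if nothing else ends at it or branches off below it.
The suffix "ven" (3 nodes) is used only by "fenroven"; the node for "fenro" still has the child "m", so pruning stops there.
Nodes removed: 3

3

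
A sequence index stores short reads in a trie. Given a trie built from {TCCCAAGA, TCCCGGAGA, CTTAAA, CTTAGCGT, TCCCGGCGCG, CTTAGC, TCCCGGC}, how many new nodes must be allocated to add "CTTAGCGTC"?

The longest prefix of "CTTAGCGTC" already in the trie is "CTTAGCGT" (length 8).
Each of the 1 remaining characters creates one node.

1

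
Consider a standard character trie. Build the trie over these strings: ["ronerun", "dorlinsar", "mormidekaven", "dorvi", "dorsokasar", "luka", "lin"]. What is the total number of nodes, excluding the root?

43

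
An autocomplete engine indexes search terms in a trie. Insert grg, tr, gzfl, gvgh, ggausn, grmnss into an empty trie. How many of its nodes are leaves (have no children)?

6

Leaves are exactly the stored words that no other stored word extends.
Those words: "ggausn", "grg", "grmnss", "gvgh", "gzfl", "tr"
Leaf count: 6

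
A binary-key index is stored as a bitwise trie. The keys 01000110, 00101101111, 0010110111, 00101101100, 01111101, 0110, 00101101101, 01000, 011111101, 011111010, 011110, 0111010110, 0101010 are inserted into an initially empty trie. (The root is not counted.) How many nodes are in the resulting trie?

43

For each word, the new-node count is its length minus the longest prefix already in the trie:
  "01000110" → 8 new (0, 1, 0, 0, 0, 1, 1, 0)
  "00101101111" → prefix "0" already present; 10 new (0, 1, 0, 1, 1, 0, 1, 1, 1, 1)
  "0010110111" → prefix "0010110111" already present; 0 new (none)
  "00101101100" → prefix "001011011" already present; 2 new (0, 0)
  "01111101" → prefix "01" already present; 6 new (1, 1, 1, 1, 0, 1)
  "0110" → prefix "011" already present; 1 new (0)
  "00101101101" → prefix "0010110110" already present; 1 new (1)
  "01000" → prefix "01000" already present; 0 new (none)
  "011111101" → prefix "011111" already present; 3 new (1, 0, 1)
  "011111010" → prefix "01111101" already present; 1 new (0)
  "011110" → prefix "01111" already present; 1 new (0)
  "0111010110" → prefix "0111" already present; 6 new (0, 1, 0, 1, 1, 0)
  "0101010" → prefix "010" already present; 4 new (1, 0, 1, 0)
Total nodes = 8 + 10 + 0 + 2 + 6 + 1 + 1 + 0 + 3 + 1 + 1 + 6 + 4 = 43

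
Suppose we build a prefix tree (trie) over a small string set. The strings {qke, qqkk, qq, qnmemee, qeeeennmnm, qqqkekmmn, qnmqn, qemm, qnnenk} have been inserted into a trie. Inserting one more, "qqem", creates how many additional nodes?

"qq" is already a path in the trie; the remaining "em" must be added.
Each of the 2 remaining characters creates one node.

2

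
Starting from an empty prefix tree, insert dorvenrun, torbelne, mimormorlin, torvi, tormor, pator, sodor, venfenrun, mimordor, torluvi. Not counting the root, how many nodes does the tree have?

59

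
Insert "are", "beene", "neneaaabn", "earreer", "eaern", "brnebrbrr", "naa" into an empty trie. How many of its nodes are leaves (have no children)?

Leaves are exactly the stored words that no other stored word extends.
Those words: "are", "beene", "brnebrbrr", "eaern", "earreer", "naa", "neneaaabn"
Leaf count: 7

7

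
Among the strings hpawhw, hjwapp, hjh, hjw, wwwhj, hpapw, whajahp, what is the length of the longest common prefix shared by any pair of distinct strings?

3

Equivalently: take the maximum, over all pairs, of their longest common prefix length.
"hjw" and "hjwapp" agree on "hjw" (3 characters) before diverging; nothing deeper is shared.
Longest shared-prefix length: 3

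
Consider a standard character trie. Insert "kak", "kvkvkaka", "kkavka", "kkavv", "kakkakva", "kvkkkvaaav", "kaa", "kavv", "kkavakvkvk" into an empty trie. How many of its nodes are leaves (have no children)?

8

Leaves are exactly the stored words that no other stored word extends.
Those words: "kaa", "kakkakva", "kavv", "kkavakvkvk", "kkavka", "kkavv", "kvkkkvaaav", "kvkvkaka"
Leaf count: 8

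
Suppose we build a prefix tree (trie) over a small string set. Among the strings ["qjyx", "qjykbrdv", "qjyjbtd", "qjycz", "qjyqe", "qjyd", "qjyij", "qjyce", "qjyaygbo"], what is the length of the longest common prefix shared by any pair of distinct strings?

Equivalently: take the maximum, over all pairs, of their longest common prefix length.
"qjyce" and "qjycz" agree on "qjyc" (4 characters) before diverging; nothing deeper is shared.
Longest shared-prefix length: 4

4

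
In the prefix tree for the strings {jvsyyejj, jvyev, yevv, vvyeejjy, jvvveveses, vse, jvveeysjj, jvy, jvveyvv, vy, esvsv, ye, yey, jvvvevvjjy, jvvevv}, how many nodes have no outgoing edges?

13

A leaf is a node with no children — equivalently, the end of a word that is not a proper prefix of any other stored word.
Those words: "esvsv", "jvsyyejj", "jvveeysjj", "jvvevv", "jvveyvv", "jvvveveses", "jvvvevvjjy", "jvyev", "vse", "vvyeejjy", "vy", "yevv", "yey"
Leaf count: 13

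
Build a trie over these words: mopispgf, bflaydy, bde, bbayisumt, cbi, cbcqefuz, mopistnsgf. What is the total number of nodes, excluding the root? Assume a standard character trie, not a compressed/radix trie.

39

Count nodes per top-level branch (shared prefixes stored once):
  'b'-branch (bbayisumt, bde, bflaydy): 17 nodes
  'c'-branch (cbcqefuz, cbi): 9 nodes
  'm'-branch (mopispgf, mopistnsgf): 13 nodes
Sum: 39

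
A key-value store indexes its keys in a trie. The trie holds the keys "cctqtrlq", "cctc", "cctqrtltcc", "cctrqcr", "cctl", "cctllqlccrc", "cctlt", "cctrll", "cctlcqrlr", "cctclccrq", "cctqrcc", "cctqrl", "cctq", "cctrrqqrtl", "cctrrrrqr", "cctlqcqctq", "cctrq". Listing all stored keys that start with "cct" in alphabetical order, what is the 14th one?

DFS of the "cct" subtree visits, in order: "cctc", "cctclccrq", "cctl", "cctlcqrlr", "cctllqlccrc", "cctlqcqctq", "cctlt", "cctq", "cctqrcc", "cctqrl", "cctqrtltcc", "cctqtrlq", "cctrll", "cctrq", "cctrqcr", "cctrrqqrtl", "cctrrrrqr"
The 14th is cctrq.

cctrq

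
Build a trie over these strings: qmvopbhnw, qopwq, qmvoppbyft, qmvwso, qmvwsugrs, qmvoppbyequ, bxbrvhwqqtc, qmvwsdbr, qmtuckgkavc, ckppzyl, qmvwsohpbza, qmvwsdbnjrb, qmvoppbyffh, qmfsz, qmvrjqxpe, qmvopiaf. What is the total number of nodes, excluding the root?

Trace insertions, counting only characters that open a new branch:
  "qmvopbhnw" → 9 new (q, m, v, o, p, b, h, n, w)
  "qopwq" → prefix "q" already present; 4 new (o, p, w, q)
  "qmvoppbyft" → prefix "qmvop" already present; 5 new (p, b, y, f, t)
  "qmvwso" → prefix "qmv" already present; 3 new (w, s, o)
  "qmvwsugrs" → prefix "qmvws" already present; 4 new (u, g, r, s)
  "qmvoppbyequ" → prefix "qmvoppby" already present; 3 new (e, q, u)
  "bxbrvhwqqtc" → 11 new (b, x, b, r, v, h, w, q, q, t, c)
  "qmvwsdbr" → prefix "qmvws" already present; 3 new (d, b, r)
  "qmtuckgkavc" → prefix "qm" already present; 9 new (t, u, c, k, g, k, a, v, c)
  "ckppzyl" → 7 new (c, k, p, p, z, y, l)
  "qmvwsohpbza" → prefix "qmvwso" already present; 5 new (h, p, b, z, a)
  "qmvwsdbnjrb" → prefix "qmvwsdb" already present; 4 new (n, j, r, b)
  "qmvoppbyffh" → prefix "qmvoppbyf" already present; 2 new (f, h)
  "qmfsz" → prefix "qm" already present; 3 new (f, s, z)
  "qmvrjqxpe" → prefix "qmv" already present; 6 new (r, j, q, x, p, e)
  "qmvopiaf" → prefix "qmvop" already present; 3 new (i, a, f)
Total nodes = 9 + 4 + 5 + 3 + 4 + 3 + 11 + 3 + 9 + 7 + 5 + 4 + 2 + 3 + 6 + 3 = 81

81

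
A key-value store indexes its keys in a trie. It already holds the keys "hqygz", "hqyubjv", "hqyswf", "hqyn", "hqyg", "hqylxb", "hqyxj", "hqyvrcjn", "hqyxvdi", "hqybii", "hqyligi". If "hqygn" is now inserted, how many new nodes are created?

1

Walking "hqygn" from the root, the first 4 characters ("hqyg") follow existing edges; "n" is the first miss.
New nodes needed: |"hqygn"| − 4 = 5 − 4 = 1.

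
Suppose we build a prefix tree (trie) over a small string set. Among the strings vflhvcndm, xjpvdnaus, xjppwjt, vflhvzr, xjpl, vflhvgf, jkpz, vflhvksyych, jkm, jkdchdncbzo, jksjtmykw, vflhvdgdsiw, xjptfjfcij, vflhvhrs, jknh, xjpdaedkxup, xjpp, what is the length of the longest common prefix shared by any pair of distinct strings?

Equivalently: take the maximum, over all pairs, of their longest common prefix length.
e.g. "vflhvcndm" and "vflhvdgdsiw" share the prefix "vflhv" of length 5; no pair shares a longer one.
Longest shared-prefix length: 5

5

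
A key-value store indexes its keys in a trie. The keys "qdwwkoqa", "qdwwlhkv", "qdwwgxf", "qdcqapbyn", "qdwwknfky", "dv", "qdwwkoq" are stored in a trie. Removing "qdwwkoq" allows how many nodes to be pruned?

0

After clearing the end-marker at "qdwwkoq", prune upward until reaching a node still needed by another word.
Every node on "qdwwkoq" is still needed (e.g. by "qdwwkoqa"), so nothing is freed.
Nodes removed: 0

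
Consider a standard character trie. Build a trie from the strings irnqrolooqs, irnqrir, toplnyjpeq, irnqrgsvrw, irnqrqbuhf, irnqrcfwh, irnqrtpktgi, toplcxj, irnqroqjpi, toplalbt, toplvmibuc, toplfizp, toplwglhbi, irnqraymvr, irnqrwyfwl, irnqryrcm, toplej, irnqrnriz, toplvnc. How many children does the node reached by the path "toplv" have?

The children of the "toplv" node are the distinct next characters among strings starting with "toplv".
Characters that immediately follow "toplv" among the stored strings: {m, n}.
That node has 2 child edges.

2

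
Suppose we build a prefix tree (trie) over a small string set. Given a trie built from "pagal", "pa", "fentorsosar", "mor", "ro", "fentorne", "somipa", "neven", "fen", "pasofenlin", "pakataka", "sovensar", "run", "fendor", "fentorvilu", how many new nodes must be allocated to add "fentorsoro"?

2

The longest prefix of "fentorsoro" already in the trie is "fentorso" (length 8).
Each of the 2 remaining characters creates one node.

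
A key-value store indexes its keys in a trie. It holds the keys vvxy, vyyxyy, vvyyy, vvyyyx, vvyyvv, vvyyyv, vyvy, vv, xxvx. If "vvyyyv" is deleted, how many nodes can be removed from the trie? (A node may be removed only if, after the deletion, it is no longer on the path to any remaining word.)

Walk "vvyyyv" from the leaf back toward the root, removing each node that no remaining word uses.
The suffix "v" (1 node) is used only by "vvyyyv"; the node for "vvyyy" still has the child "x", so pruning stops there.
Nodes removed: 1

1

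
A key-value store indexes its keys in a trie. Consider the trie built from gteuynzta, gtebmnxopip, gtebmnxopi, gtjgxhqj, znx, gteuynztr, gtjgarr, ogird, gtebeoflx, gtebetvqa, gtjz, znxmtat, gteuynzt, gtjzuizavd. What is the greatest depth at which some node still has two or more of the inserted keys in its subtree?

10

Look for the deepest trie node that still has at least two words in its subtree.
e.g. "gtebmnxopi" and "gtebmnxopip" share the prefix "gtebmnxopi" of length 10; no pair shares a longer one.
Longest shared-prefix length: 10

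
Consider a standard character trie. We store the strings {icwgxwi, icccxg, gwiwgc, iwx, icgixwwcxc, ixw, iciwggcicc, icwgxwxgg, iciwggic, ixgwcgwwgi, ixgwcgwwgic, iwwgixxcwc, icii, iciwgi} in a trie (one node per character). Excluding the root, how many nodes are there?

Trace insertions, counting only characters that open a new branch:
  "icwgxwi" → 7 new (i, c, w, g, x, w, i)
  "icccxg" → prefix "ic" already present; 4 new (c, c, x, g)
  "gwiwgc" → 6 new (g, w, i, w, g, c)
  "iwx" → prefix "i" already present; 2 new (w, x)
  "icgixwwcxc" → prefix "ic" already present; 8 new (g, i, x, w, w, c, x, c)
  "ixw" → prefix "i" already present; 2 new (x, w)
  "iciwggcicc" → prefix "ic" already present; 8 new (i, w, g, g, c, i, c, c)
  "icwgxwxgg" → prefix "icwgxw" already present; 3 new (x, g, g)
  "iciwggic" → prefix "iciwgg" already present; 2 new (i, c)
  "ixgwcgwwgi" → prefix "ix" already present; 8 new (g, w, c, g, w, w, g, i)
  "ixgwcgwwgic" → prefix "ixgwcgwwgi" already present; 1 new (c)
  "iwwgixxcwc" → prefix "iw" already present; 8 new (w, g, i, x, x, c, w, c)
  "icii" → prefix "ici" already present; 1 new (i)
  "iciwgi" → prefix "iciwg" already present; 1 new (i)
Total nodes = 7 + 4 + 6 + 2 + 8 + 2 + 8 + 3 + 2 + 8 + 1 + 8 + 1 + 1 = 61

61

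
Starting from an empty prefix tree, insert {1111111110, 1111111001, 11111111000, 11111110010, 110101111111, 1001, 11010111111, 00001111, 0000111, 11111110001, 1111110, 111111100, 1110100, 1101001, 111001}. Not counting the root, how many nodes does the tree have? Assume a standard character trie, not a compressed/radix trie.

49

Insert word by word; a character creates a node only if that edge doesn't already exist:
  "1111111110" → 10 new (1, 1, 1, 1, 1, 1, 1, 1, 1, 0)
  "1111111001" → prefix "1111111" already present; 3 new (0, 0, 1)
  "11111111000" → prefix "11111111" already present; 3 new (0, 0, 0)
  "11111110010" → prefix "1111111001" already present; 1 new (0)
  "110101111111" → prefix "11" already present; 10 new (0, 1, 0, 1, 1, 1, 1, 1, 1, 1)
  "1001" → prefix "1" already present; 3 new (0, 0, 1)
  "11010111111" → prefix "11010111111" already present; 0 new (none)
  "00001111" → 8 new (0, 0, 0, 0, 1, 1, 1, 1)
  "0000111" → prefix "0000111" already present; 0 new (none)
  "11111110001" → prefix "111111100" already present; 2 new (0, 1)
  "1111110" → prefix "111111" already present; 1 new (0)
  "111111100" → prefix "111111100" already present; 0 new (none)
  "1110100" → prefix "111" already present; 4 new (0, 1, 0, 0)
  "1101001" → prefix "11010" already present; 2 new (0, 1)
  "111001" → prefix "1110" already present; 2 new (0, 1)
Total nodes = 10 + 3 + 3 + 1 + 10 + 3 + 0 + 8 + 0 + 2 + 1 + 0 + 4 + 2 + 2 = 49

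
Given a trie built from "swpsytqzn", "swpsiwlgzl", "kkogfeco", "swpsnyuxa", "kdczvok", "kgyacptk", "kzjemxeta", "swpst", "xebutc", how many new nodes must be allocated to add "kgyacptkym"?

Walking "kgyacptkym" from the root, the first 8 characters ("kgyacptk") follow existing edges; "y" is the first miss.
New nodes needed: |"kgyacptkym"| − 8 = 10 − 8 = 2.

2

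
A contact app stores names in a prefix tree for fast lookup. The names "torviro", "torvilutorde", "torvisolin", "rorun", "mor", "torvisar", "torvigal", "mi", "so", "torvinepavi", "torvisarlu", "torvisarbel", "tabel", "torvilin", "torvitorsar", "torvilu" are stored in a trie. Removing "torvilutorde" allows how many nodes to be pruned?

5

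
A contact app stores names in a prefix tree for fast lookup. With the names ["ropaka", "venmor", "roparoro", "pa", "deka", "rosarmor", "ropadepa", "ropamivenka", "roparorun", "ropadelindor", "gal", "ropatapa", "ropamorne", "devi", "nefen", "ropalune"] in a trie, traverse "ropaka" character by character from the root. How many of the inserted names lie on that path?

1

Traverse "ropaka" character by character; count nodes along the way that are marked as word ends.
Prefixes of the query that are stored words: "ropaka"
Count: 1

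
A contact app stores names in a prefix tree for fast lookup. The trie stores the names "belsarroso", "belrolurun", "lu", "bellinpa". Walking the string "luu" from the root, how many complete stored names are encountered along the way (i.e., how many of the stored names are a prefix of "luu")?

Traverse "luu" character by character; count nodes along the way that are marked as word ends.
Prefixes of the query that are stored words: "lu"
Count: 1

1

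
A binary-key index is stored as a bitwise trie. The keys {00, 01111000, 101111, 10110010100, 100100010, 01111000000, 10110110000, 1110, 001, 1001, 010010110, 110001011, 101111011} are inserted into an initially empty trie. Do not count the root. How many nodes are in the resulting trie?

59

Trace insertions, counting only characters that open a new branch:
  "00" → 2 new (0, 0)
  "01111000" → prefix "0" already present; 7 new (1, 1, 1, 1, 0, 0, 0)
  "101111" → 6 new (1, 0, 1, 1, 1, 1)
  "10110010100" → prefix "1011" already present; 7 new (0, 0, 1, 0, 1, 0, 0)
  "100100010" → prefix "10" already present; 7 new (0, 1, 0, 0, 0, 1, 0)
  "01111000000" → prefix "01111000" already present; 3 new (0, 0, 0)
  "10110110000" → prefix "10110" already present; 6 new (1, 1, 0, 0, 0, 0)
  "1110" → prefix "1" already present; 3 new (1, 1, 0)
  "001" → prefix "00" already present; 1 new (1)
  "1001" → prefix "1001" already present; 0 new (none)
  "010010110" → prefix "01" already present; 7 new (0, 0, 1, 0, 1, 1, 0)
  "110001011" → prefix "11" already present; 7 new (0, 0, 0, 1, 0, 1, 1)
  "101111011" → prefix "101111" already present; 3 new (0, 1, 1)
Total nodes = 2 + 7 + 6 + 7 + 7 + 3 + 6 + 3 + 1 + 0 + 7 + 7 + 3 = 59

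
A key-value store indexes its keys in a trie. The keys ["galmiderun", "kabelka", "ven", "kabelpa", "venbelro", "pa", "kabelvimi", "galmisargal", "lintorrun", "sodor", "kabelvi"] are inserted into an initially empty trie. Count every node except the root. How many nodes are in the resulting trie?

53

For each word, the new-node count is its length minus the longest prefix already in the trie:
  "galmiderun" → 10 new (g, a, l, m, i, d, e, r, u, n)
  "kabelka" → 7 new (k, a, b, e, l, k, a)
  "ven" → 3 new (v, e, n)
  "kabelpa" → prefix "kabel" already present; 2 new (p, a)
  "venbelro" → prefix "ven" already present; 5 new (b, e, l, r, o)
  "pa" → 2 new (p, a)
  "kabelvimi" → prefix "kabel" already present; 4 new (v, i, m, i)
  "galmisargal" → prefix "galmi" already present; 6 new (s, a, r, g, a, l)
  "lintorrun" → 9 new (l, i, n, t, o, r, r, u, n)
  "sodor" → 5 new (s, o, d, o, r)
  "kabelvi" → prefix "kabelvi" already present; 0 new (none)
Total nodes = 10 + 7 + 3 + 2 + 5 + 2 + 4 + 6 + 9 + 5 + 0 = 53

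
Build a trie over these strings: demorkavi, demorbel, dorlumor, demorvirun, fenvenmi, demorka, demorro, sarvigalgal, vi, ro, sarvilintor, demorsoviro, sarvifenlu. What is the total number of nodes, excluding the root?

66

Count nodes per top-level branch (shared prefixes stored once):
  'd'-branch (demorbel, demorka, demorkavi, demorro, demorsoviro, demorvirun, dorlumor): 32 nodes
  'f'-branch (fenvenmi): 8 nodes
  'r'-branch (ro): 2 nodes
  's'-branch (sarvifenlu, sarvigalgal, sarvilintor): 22 nodes
  'v'-branch (vi): 2 nodes
Sum: 66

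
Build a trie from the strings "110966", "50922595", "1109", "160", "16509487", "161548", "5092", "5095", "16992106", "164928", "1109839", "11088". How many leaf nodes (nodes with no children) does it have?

10

Leaves are exactly the stored words that no other stored word extends.
Those words: "11088", "110966", "1109839", "160", "161548", "164928", "16509487", "16992106", "50922595", "5095"
Leaf count: 10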